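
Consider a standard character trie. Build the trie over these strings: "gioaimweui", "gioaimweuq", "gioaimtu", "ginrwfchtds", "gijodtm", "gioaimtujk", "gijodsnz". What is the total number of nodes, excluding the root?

For each word, the new-node count is its length minus the longest prefix already in the trie:
  "gioaimweui" → 10 new (g, i, o, a, i, m, w, e, u, i)
  "gioaimweuq" → prefix "gioaimweu" already present; 1 new (q)
  "gioaimtu" → prefix "gioaim" already present; 2 new (t, u)
  "ginrwfchtds" → prefix "gi" already present; 9 new (n, r, w, f, c, h, t, d, s)
  "gijodtm" → prefix "gi" already present; 5 new (j, o, d, t, m)
  "gioaimtujk" → prefix "gioaimtu" already present; 2 new (j, k)
  "gijodsnz" → prefix "gijod" already present; 3 new (s, n, z)
Total nodes = 10 + 1 + 2 + 9 + 5 + 2 + 3 = 32

32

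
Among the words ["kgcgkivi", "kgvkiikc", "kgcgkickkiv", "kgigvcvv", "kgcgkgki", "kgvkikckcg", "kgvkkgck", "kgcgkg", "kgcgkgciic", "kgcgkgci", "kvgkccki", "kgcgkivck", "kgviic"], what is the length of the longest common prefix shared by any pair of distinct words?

Look for the deepest trie node that still has at least two words in its subtree.
"kgcgkgci" and "kgcgkgciic" agree on "kgcgkgci" (8 characters) before diverging; nothing deeper is shared.
Longest shared-prefix length: 8

8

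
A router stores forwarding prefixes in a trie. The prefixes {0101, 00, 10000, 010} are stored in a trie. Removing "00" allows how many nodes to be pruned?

1

After clearing the end-marker at "00", prune upward until reaching a node still needed by another word.
The suffix "0" (1 node) is used only by "00"; the node for "0" still has the child "1", so pruning stops there.
Nodes removed: 1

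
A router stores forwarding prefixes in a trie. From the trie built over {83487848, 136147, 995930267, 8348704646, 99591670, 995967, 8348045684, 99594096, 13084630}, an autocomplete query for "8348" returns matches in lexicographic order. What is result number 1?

Words with prefix "8348", in lexicographic order: "8348045684", "8348704646", "83487848"
The 1st is 8348045684.

8348045684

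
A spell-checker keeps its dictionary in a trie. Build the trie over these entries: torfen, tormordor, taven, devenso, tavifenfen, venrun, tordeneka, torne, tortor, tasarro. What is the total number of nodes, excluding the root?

Trace insertions, counting only characters that open a new branch:
  "torfen" → 6 new (t, o, r, f, e, n)
  "tormordor" → prefix "tor" already present; 6 new (m, o, r, d, o, r)
  "taven" → prefix "t" already present; 4 new (a, v, e, n)
  "devenso" → 7 new (d, e, v, e, n, s, o)
  "tavifenfen" → prefix "tav" already present; 7 new (i, f, e, n, f, e, n)
  "venrun" → 6 new (v, e, n, r, u, n)
  "tordeneka" → prefix "tor" already present; 6 new (d, e, n, e, k, a)
  "torne" → prefix "tor" already present; 2 new (n, e)
  "tortor" → prefix "tor" already present; 3 new (t, o, r)
  "tasarro" → prefix "ta" already present; 5 new (s, a, r, r, o)
Total nodes = 6 + 6 + 4 + 7 + 7 + 6 + 6 + 2 + 3 + 5 = 52

52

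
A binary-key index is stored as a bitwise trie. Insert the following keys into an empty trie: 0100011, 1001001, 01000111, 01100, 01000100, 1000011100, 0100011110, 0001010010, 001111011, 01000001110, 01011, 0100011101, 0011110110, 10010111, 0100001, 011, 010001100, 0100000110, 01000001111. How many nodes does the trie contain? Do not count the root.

Count nodes per top-level branch (shared prefixes stored once):
  '0'-branch (0001010010, 001111011, 0011110110, 0100000110, 01000001110, 01000001111, 0100001, 01000100, 0100011, 010001100, 01000111, 0100011101, 0100011110, 01011, 011, 01100): 47 nodes
  '1'-branch (1000011100, 1001001, 10010111): 17 nodes
Sum: 64

64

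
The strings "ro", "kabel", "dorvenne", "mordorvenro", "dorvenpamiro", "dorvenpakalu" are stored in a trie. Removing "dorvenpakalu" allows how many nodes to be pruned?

4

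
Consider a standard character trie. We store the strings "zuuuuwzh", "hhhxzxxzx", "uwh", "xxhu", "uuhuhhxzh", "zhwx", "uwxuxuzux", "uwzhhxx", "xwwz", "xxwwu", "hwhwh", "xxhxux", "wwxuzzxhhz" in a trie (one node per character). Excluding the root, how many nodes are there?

Count nodes per top-level branch (shared prefixes stored once):
  'h'-branch (hhhxzxxzx, hwhwh): 13 nodes
  'u'-branch (uuhuhhxzh, uwh, uwxuxuzux, uwzhhxx): 23 nodes
  'w'-branch (wwxuzzxhhz): 10 nodes
  'x'-branch (xwwz, xxhu, xxhxux, xxwwu): 13 nodes
  'z'-branch (zhwx, zuuuuwzh): 11 nodes
Sum: 70

70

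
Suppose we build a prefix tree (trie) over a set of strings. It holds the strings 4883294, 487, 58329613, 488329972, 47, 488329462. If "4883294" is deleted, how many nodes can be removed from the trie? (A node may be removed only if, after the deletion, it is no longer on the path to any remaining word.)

Walk "4883294" from the leaf back toward the root, removing each node that no remaining word uses.
Every node on "4883294" is still needed (e.g. by "488329462"), so nothing is freed.
Nodes removed: 0

0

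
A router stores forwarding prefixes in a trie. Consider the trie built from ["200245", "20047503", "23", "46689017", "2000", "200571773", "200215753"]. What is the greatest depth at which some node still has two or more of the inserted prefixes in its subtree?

4

The deepest shared node is where two words last agree before diverging.
e.g. "200215753" and "200245" share the prefix "2002" of length 4; no pair shares a longer one.
Longest shared-prefix length: 4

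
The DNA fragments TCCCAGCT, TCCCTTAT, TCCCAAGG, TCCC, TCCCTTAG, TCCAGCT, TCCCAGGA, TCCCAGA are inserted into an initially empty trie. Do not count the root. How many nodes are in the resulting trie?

23

Trace insertions, counting only characters that open a new branch:
  "TCCCAGCT" → 8 new (T, C, C, C, A, G, C, T)
  "TCCCTTAT" → prefix "TCCC" already present; 4 new (T, T, A, T)
  "TCCCAAGG" → prefix "TCCCA" already present; 3 new (A, G, G)
  "TCCC" → prefix "TCCC" already present; 0 new (none)
  "TCCCTTAG" → prefix "TCCCTTA" already present; 1 new (G)
  "TCCAGCT" → prefix "TCC" already present; 4 new (A, G, C, T)
  "TCCCAGGA" → prefix "TCCCAG" already present; 2 new (G, A)
  "TCCCAGA" → prefix "TCCCAG" already present; 1 new (A)
Total nodes = 8 + 4 + 3 + 0 + 1 + 4 + 2 + 1 = 23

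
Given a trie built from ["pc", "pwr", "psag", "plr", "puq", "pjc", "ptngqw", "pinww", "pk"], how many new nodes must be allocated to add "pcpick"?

4

The longest prefix of "pcpick" already in the trie is "pc" (length 2).
Each of the 4 remaining characters creates one node.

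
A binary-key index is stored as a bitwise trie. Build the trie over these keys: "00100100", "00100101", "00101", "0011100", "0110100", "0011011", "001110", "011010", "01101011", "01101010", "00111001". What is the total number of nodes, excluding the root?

27

Trie structure (* marks end of a word):
(root)
└─ 0
   ├─ 0
   │  └─ 1
   │     ├─ 0
   │     │  ├─ 0
   │     │  │  └─ 1
   │     │  │     └─ 0
   │     │  │        ├─ 0 *
   │     │  │        └─ 1 *
   │     │  └─ 1 *
   │     └─ 1
   │        ├─ 0
   │        │  └─ 1
   │        │     └─ 1 *
   │        └─ 1
   │           └─ 0 *
   │              └─ 0 *
   │                 └─ 1 *
   └─ 1
      └─ 1
         └─ 0
            └─ 1
               └─ 0 *
                  ├─ 0 *
                  └─ 1
                     ├─ 0 *
                     └─ 1 *
Counting every labelled node above: 27.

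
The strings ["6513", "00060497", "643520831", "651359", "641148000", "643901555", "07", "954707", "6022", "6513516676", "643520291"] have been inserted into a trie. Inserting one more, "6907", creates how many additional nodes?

Walking "6907" from the root, the first 1 characters ("6") follow existing edges; "9" is the first miss.
Each of the 3 remaining characters creates one node.

3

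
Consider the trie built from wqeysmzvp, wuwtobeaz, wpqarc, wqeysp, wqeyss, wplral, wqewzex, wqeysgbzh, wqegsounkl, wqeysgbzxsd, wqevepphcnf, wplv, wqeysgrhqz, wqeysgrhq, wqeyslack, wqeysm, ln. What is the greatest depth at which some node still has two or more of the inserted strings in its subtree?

9

Equivalently: take the maximum, over all pairs, of their longest common prefix length.
e.g. "wqeysgrhq" and "wqeysgrhqz" share the prefix "wqeysgrhq" of length 9; no pair shares a longer one.
Longest shared-prefix length: 9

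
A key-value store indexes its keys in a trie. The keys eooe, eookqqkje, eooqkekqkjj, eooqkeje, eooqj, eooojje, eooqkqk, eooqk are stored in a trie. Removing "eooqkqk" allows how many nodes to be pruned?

Walk "eooqkqk" from the leaf back toward the root, removing each node that no remaining word uses.
The suffix "qk" (2 nodes) is used only by "eooqkqk"; the node for "eooqk" still has the child "e", so pruning stops there.
Nodes removed: 2

2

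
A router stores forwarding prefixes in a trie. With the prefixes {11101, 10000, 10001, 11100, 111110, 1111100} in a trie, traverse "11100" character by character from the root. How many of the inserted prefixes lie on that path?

1

Traverse "11100" character by character; count nodes along the way that are marked as word ends.
Prefixes of the query that are stored words: "11100"
Count: 1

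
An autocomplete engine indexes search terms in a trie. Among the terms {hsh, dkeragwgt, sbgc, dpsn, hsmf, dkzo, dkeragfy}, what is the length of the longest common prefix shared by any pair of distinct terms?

Look for the deepest trie node that still has at least two words in its subtree.
e.g. "dkeragfy" and "dkeragwgt" share the prefix "dkerag" of length 6; no pair shares a longer one.
Longest shared-prefix length: 6

6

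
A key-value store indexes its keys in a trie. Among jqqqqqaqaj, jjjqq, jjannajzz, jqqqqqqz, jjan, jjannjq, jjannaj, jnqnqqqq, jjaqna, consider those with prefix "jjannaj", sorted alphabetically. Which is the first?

jjannaj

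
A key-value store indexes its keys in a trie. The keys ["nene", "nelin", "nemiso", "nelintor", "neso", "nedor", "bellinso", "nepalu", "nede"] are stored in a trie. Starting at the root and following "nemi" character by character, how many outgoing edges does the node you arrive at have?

Walk "nemi" from the root, arriving at one node.
Characters that immediately follow "nemi" among the stored strings: {s}.
That node has 1 child edge.

1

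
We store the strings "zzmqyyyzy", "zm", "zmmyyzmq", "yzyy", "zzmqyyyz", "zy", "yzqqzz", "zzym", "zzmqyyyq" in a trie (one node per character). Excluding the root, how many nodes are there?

28

Trace insertions, counting only characters that open a new branch:
  "zzmqyyyzy" → 9 new (z, z, m, q, y, y, y, z, y)
  "zm" → prefix "z" already present; 1 new (m)
  "zmmyyzmq" → prefix "zm" already present; 6 new (m, y, y, z, m, q)
  "yzyy" → 4 new (y, z, y, y)
  "zzmqyyyz" → prefix "zzmqyyyz" already present; 0 new (none)
  "zy" → prefix "z" already present; 1 new (y)
  "yzqqzz" → prefix "yz" already present; 4 new (q, q, z, z)
  "zzym" → prefix "zz" already present; 2 new (y, m)
  "zzmqyyyq" → prefix "zzmqyyy" already present; 1 new (q)
Total nodes = 9 + 1 + 6 + 4 + 0 + 1 + 4 + 2 + 1 = 28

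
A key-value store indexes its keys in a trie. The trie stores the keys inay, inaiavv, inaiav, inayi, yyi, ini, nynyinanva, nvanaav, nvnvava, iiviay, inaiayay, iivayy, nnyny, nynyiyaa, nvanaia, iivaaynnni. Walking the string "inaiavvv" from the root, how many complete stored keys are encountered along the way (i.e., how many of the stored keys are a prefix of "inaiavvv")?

Traverse "inaiavvv" character by character; count nodes along the way that are marked as word ends.
Prefixes of the query that are stored words: "inaiav", "inaiavv"
Count: 2

2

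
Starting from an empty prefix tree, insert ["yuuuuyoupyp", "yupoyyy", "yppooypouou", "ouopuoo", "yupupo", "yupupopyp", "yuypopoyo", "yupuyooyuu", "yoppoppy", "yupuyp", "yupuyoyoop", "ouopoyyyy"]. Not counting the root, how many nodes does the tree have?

69

Count nodes per top-level branch (shared prefixes stored once):
  'o'-branch (ouopoyyyy, ouopuoo): 12 nodes
  'y'-branch (yoppoppy, yppooypouou, yupoyyy, yupupo, yupupopyp, yupuyooyuu, yupuyoyoop, yupuyp, yuuuuyoupyp, yuypopoyo): 57 nodes
Sum: 69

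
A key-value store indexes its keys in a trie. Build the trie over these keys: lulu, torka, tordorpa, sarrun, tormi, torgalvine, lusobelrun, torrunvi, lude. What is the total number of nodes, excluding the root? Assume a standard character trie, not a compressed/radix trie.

For each word, the new-node count is its length minus the longest prefix already in the trie:
  "lulu" → 4 new (l, u, l, u)
  "torka" → 5 new (t, o, r, k, a)
  "tordorpa" → prefix "tor" already present; 5 new (d, o, r, p, a)
  "sarrun" → 6 new (s, a, r, r, u, n)
  "tormi" → prefix "tor" already present; 2 new (m, i)
  "torgalvine" → prefix "tor" already present; 7 new (g, a, l, v, i, n, e)
  "lusobelrun" → prefix "lu" already present; 8 new (s, o, b, e, l, r, u, n)
  "torrunvi" → prefix "tor" already present; 5 new (r, u, n, v, i)
  "lude" → prefix "lu" already present; 2 new (d, e)
Total nodes = 4 + 5 + 5 + 6 + 2 + 7 + 8 + 5 + 2 = 44

44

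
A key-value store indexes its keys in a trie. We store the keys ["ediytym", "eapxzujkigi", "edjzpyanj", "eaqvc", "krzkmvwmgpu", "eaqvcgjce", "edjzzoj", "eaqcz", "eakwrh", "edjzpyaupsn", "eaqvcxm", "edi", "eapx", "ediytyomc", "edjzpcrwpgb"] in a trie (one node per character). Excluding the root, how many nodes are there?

Count nodes per top-level branch (shared prefixes stored once):
  'e'-branch (eakwrh, eapx, eapxzujkigi, eaqcz, eaqvc, eaqvcgjce, eaqvcxm, edi, ediytym, ediytyomc, edjzpcrwpgb, edjzpyanj, edjzpyaupsn, edjzzoj): 55 nodes
  'k'-branch (krzkmvwmgpu): 11 nodes
Sum: 66

66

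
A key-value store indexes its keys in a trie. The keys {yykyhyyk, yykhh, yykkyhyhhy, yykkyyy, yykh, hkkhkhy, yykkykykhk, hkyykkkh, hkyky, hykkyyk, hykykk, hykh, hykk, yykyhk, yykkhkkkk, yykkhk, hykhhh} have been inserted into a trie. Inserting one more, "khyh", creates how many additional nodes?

4

"khyh" shares no prefix with any stored word, so all 4 characters open new nodes.
4 − 0 = 4 new nodes.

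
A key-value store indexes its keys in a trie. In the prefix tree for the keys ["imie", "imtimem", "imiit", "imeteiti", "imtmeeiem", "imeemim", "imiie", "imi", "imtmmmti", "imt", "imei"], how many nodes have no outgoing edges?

9

Leaves are exactly the stored words that no other stored word extends.
Those words: "imeemim", "imei", "imeteiti", "imie", "imiie", "imiit", "imtimem", "imtmeeiem", "imtmmmti"
Leaf count: 9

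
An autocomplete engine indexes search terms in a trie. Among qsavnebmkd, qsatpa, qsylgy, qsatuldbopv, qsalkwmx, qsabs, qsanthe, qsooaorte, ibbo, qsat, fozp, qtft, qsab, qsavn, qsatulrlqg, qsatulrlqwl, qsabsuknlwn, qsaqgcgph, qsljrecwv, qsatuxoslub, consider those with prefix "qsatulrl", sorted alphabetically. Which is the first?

qsatulrlqg

Words with prefix "qsatulrl", in lexicographic order: "qsatulrlqg", "qsatulrlqwl"
The 1st is qsatulrlqg.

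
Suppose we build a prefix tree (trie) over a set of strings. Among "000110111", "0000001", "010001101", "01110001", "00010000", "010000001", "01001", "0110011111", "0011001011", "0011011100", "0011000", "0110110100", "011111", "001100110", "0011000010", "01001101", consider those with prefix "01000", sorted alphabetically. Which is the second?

Filter for "01000…" and sort: "010000001", "010001101"
Position 2: 010001101

010001101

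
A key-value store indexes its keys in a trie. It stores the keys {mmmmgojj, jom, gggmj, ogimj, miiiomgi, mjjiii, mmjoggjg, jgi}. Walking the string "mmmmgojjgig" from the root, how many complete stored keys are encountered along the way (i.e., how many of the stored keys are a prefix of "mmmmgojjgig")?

Traverse "mmmmgojjgig" character by character; count nodes along the way that are marked as word ends.
Prefixes of the query that are stored words: "mmmmgojj"
Count: 1

1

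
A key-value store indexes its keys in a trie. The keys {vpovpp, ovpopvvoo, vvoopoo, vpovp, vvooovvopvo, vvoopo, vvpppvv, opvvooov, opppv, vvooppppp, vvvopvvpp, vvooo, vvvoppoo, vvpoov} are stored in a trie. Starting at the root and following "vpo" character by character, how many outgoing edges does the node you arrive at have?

The children of the "vpo" node are the distinct next characters among strings starting with "vpo".
Characters that immediately follow "vpo" among the stored strings: {v}.
That node has 1 child edge.

1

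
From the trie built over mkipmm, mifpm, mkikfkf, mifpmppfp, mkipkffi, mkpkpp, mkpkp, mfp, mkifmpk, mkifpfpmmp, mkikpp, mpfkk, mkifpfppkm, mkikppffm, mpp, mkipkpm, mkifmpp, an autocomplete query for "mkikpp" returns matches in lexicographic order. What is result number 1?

mkikpp

DFS of the "mkikpp" subtree visits, in order: "mkikpp", "mkikppffm"
The 1st is mkikpp.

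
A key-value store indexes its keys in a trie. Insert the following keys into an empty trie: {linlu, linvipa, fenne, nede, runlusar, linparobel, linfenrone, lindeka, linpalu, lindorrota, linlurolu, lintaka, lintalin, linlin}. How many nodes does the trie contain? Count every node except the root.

65

Trace insertions, counting only characters that open a new branch:
  "linlu" → 5 new (l, i, n, l, u)
  "linvipa" → prefix "lin" already present; 4 new (v, i, p, a)
  "fenne" → 5 new (f, e, n, n, e)
  "nede" → 4 new (n, e, d, e)
  "runlusar" → 8 new (r, u, n, l, u, s, a, r)
  "linparobel" → prefix "lin" already present; 7 new (p, a, r, o, b, e, l)
  "linfenrone" → prefix "lin" already present; 7 new (f, e, n, r, o, n, e)
  "lindeka" → prefix "lin" already present; 4 new (d, e, k, a)
  "linpalu" → prefix "linpa" already present; 2 new (l, u)
  "lindorrota" → prefix "lind" already present; 6 new (o, r, r, o, t, a)
  "linlurolu" → prefix "linlu" already present; 4 new (r, o, l, u)
  "lintaka" → prefix "lin" already present; 4 new (t, a, k, a)
  "lintalin" → prefix "linta" already present; 3 new (l, i, n)
  "linlin" → prefix "linl" already present; 2 new (i, n)
Total nodes = 5 + 4 + 5 + 4 + 8 + 7 + 7 + 4 + 2 + 6 + 4 + 4 + 3 + 2 = 65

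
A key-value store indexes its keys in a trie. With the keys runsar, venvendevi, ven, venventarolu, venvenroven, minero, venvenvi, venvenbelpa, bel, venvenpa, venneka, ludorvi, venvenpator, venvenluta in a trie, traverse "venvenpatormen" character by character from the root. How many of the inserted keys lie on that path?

3

Traverse "venvenpatormen" character by character; count nodes along the way that are marked as word ends.
Prefixes of the query that are stored words: "ven", "venvenpa", "venvenpator"
Count: 3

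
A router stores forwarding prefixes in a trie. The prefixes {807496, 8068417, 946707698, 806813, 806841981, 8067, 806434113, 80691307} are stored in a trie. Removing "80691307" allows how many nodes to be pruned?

A node on "80691307"'s path can go only if nothing else ends at it or branches off below it.
The suffix "91307" (5 nodes) is used only by "80691307"; the node for "806" still has the child "8", so pruning stops there.
Nodes removed: 5

5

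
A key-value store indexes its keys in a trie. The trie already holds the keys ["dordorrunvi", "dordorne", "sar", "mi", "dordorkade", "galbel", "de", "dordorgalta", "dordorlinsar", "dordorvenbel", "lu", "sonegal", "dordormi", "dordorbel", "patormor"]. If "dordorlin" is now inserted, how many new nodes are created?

0

Every character of "dordorlin" already lies on an existing path (it is a prefix of some stored word).
No new nodes are needed: 0.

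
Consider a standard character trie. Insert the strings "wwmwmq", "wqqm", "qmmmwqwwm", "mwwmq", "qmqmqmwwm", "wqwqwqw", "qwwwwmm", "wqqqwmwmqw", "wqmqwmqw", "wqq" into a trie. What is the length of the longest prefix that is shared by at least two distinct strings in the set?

Equivalently: take the maximum, over all pairs, of their longest common prefix length.
"wqq" and "wqqm" agree on "wqq" (3 characters) before diverging; nothing deeper is shared.
Longest shared-prefix length: 3

3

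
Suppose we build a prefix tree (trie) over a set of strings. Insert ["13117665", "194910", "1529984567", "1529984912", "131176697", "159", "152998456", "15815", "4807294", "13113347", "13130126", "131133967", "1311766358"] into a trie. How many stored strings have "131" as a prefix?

6

Filter for entries beginning with "131":
Words under "131": 13113347, 131133967, 1311766358, 13117665, 131176697, 13130126
Count: 6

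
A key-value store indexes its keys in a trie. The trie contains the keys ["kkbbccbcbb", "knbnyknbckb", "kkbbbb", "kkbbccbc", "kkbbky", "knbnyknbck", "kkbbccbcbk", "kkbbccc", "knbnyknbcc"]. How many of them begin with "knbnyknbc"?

Walk to "knbnyknbc"; the words in its subtree are exactly those with that prefix.
Matches: "knbnyknbcc", "knbnyknbck", "knbnyknbckb"
Count: 3

3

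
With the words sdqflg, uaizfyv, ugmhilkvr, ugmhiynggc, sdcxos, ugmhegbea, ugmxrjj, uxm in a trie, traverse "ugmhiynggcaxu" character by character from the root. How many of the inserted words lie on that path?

1

Walk "ugmhiynggcaxu" from the root; an end-of-word marker is hit whenever a stored word is a prefix of "ugmhiynggcaxu".
Prefixes of the query that are stored words: "ugmhiynggc"
Count: 1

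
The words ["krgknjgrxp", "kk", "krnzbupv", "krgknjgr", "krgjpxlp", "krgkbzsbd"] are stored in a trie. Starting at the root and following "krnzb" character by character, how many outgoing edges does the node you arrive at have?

1

The children of the "krnzb" node are the distinct next characters among strings starting with "krnzb".
Distinct next characters after "krnzb": u.
That node has 1 child edge.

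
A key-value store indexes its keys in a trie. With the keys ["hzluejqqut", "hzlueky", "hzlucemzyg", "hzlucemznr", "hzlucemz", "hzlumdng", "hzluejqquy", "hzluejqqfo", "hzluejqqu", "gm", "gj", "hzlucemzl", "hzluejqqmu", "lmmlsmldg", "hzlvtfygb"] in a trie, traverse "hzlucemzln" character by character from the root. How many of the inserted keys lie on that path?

Walk "hzlucemzln" from the root; an end-of-word marker is hit whenever a stored word is a prefix of "hzlucemzln".
Prefixes of the query that are stored words: "hzlucemz", "hzlucemzl"
Count: 2

2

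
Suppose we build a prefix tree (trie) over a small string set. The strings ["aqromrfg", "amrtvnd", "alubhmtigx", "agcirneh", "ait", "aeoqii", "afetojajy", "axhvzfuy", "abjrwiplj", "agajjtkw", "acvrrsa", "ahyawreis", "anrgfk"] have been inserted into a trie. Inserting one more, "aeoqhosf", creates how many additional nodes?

4

Walking "aeoqhosf" from the root, the first 4 characters ("aeoq") follow existing edges; "h" is the first miss.
New nodes needed: |"aeoqhosf"| − 4 = 8 − 4 = 4.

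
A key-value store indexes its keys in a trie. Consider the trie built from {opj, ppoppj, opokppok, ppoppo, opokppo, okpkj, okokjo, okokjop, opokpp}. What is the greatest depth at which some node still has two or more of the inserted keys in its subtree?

Equivalently: take the maximum, over all pairs, of their longest common prefix length.
"opokppo" and "opokppok" agree on "opokppo" (7 characters) before diverging; nothing deeper is shared.
Longest shared-prefix length: 7

7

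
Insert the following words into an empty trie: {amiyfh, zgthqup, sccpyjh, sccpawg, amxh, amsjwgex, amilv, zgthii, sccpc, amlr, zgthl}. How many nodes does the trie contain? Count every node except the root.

For each word, the new-node count is its length minus the longest prefix already in the trie:
  "amiyfh" → 6 new (a, m, i, y, f, h)
  "zgthqup" → 7 new (z, g, t, h, q, u, p)
  "sccpyjh" → 7 new (s, c, c, p, y, j, h)
  "sccpawg" → prefix "sccp" already present; 3 new (a, w, g)
  "amxh" → prefix "am" already present; 2 new (x, h)
  "amsjwgex" → prefix "am" already present; 6 new (s, j, w, g, e, x)
  "amilv" → prefix "ami" already present; 2 new (l, v)
  "zgthii" → prefix "zgth" already present; 2 new (i, i)
  "sccpc" → prefix "sccp" already present; 1 new (c)
  "amlr" → prefix "am" already present; 2 new (l, r)
  "zgthl" → prefix "zgth" already present; 1 new (l)
Total nodes = 6 + 7 + 7 + 3 + 2 + 6 + 2 + 2 + 1 + 2 + 1 = 39

39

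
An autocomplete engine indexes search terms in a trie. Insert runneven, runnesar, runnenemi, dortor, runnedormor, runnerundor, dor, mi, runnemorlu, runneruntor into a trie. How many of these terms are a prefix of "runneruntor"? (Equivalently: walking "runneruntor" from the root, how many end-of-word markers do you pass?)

Check each prefix of "runneruntor" against the stored set — each match is an end-marker on the path.
Prefixes of the query that are stored words: "runneruntor"
Count: 1

1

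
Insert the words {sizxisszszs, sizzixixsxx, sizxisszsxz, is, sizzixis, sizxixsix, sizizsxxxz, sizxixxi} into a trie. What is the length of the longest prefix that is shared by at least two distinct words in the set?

9

Look for the deepest trie node that still has at least two words in its subtree.
"sizxisszsxz" and "sizxisszszs" agree on "sizxisszs" (9 characters) before diverging; nothing deeper is shared.
Longest shared-prefix length: 9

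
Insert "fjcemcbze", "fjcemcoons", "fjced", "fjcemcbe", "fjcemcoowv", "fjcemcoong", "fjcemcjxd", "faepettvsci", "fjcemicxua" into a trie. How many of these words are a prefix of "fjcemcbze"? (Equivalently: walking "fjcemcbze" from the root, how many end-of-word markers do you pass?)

1

Traverse "fjcemcbze" character by character; count nodes along the way that are marked as word ends.
Prefixes of the query that are stored words: "fjcemcbze"
Count: 1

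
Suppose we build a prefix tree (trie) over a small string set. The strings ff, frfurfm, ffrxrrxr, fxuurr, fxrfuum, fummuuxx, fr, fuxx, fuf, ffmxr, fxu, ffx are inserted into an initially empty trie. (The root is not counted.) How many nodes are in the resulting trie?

38

For each word, the new-node count is its length minus the longest prefix already in the trie:
  "ff" → 2 new (f, f)
  "frfurfm" → prefix "f" already present; 6 new (r, f, u, r, f, m)
  "ffrxrrxr" → prefix "ff" already present; 6 new (r, x, r, r, x, r)
  "fxuurr" → prefix "f" already present; 5 new (x, u, u, r, r)
  "fxrfuum" → prefix "fx" already present; 5 new (r, f, u, u, m)
  "fummuuxx" → prefix "f" already present; 7 new (u, m, m, u, u, x, x)
  "fr" → prefix "fr" already present; 0 new (none)
  "fuxx" → prefix "fu" already present; 2 new (x, x)
  "fuf" → prefix "fu" already present; 1 new (f)
  "ffmxr" → prefix "ff" already present; 3 new (m, x, r)
  "fxu" → prefix "fxu" already present; 0 new (none)
  "ffx" → prefix "ff" already present; 1 new (x)
Total nodes = 2 + 6 + 6 + 5 + 5 + 7 + 0 + 2 + 1 + 3 + 0 + 1 = 38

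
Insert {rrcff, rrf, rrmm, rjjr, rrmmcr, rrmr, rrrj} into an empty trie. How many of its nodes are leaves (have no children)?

6

A leaf is a node with no children — equivalently, the end of a word that is not a proper prefix of any other stored word.
Those words: "rjjr", "rrcff", "rrf", "rrmmcr", "rrmr", "rrrj"
Leaf count: 6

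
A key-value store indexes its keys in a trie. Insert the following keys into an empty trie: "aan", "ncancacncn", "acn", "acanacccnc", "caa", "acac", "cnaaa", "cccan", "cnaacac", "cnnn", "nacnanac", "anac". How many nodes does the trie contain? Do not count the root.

Trace insertions, counting only characters that open a new branch:
  "aan" → 3 new (a, a, n)
  "ncancacncn" → 10 new (n, c, a, n, c, a, c, n, c, n)
  "acn" → prefix "a" already present; 2 new (c, n)
  "acanacccnc" → prefix "ac" already present; 8 new (a, n, a, c, c, c, n, c)
  "caa" → 3 new (c, a, a)
  "acac" → prefix "aca" already present; 1 new (c)
  "cnaaa" → prefix "c" already present; 4 new (n, a, a, a)
  "cccan" → prefix "c" already present; 4 new (c, c, a, n)
  "cnaacac" → prefix "cnaa" already present; 3 new (c, a, c)
  "cnnn" → prefix "cn" already present; 2 new (n, n)
  "nacnanac" → prefix "n" already present; 7 new (a, c, n, a, n, a, c)
  "anac" → prefix "a" already present; 3 new (n, a, c)
Total nodes = 3 + 10 + 2 + 8 + 3 + 1 + 4 + 4 + 3 + 2 + 7 + 3 = 50

50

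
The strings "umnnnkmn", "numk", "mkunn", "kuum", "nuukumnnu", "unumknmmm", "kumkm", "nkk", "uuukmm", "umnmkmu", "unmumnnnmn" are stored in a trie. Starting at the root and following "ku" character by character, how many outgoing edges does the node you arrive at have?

2

Walk "ku" from the root, arriving at one node.
Distinct next characters after "ku": m, u.
That node has 2 child edges.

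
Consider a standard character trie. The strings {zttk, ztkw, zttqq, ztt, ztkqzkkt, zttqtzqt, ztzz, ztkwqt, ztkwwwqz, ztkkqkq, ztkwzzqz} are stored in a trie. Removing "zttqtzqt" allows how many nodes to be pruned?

4

Walk "zttqtzqt" from the leaf back toward the root, removing each node that no remaining word uses.
The suffix "tzqt" (4 nodes) is used only by "zttqtzqt"; the node for "zttq" still has the child "q", so pruning stops there.
Nodes removed: 4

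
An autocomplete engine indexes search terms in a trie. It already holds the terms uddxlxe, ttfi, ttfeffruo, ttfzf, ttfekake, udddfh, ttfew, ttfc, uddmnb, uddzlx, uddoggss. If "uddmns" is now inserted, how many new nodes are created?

1

The longest prefix of "uddmns" already in the trie is "uddmn" (length 5).
Each of the 1 remaining characters creates one node.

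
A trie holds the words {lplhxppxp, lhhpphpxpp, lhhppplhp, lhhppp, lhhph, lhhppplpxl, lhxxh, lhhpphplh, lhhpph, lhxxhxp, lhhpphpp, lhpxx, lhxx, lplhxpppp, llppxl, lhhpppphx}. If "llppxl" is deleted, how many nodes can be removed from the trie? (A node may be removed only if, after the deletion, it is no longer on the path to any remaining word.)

5

Walk "llppxl" from the leaf back toward the root, removing each node that no remaining word uses.
The suffix "lppxl" (5 nodes) is used only by "llppxl"; the node for "l" still has the child "p", so pruning stops there.
Nodes removed: 5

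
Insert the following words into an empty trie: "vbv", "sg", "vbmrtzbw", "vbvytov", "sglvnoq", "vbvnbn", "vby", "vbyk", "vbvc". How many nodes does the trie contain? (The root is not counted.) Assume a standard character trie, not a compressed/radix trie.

26

Insert word by word; a character creates a node only if that edge doesn't already exist:
  "vbv" → 3 new (v, b, v)
  "sg" → 2 new (s, g)
  "vbmrtzbw" → prefix "vb" already present; 6 new (m, r, t, z, b, w)
  "vbvytov" → prefix "vbv" already present; 4 new (y, t, o, v)
  "sglvnoq" → prefix "sg" already present; 5 new (l, v, n, o, q)
  "vbvnbn" → prefix "vbv" already present; 3 new (n, b, n)
  "vby" → prefix "vb" already present; 1 new (y)
  "vbyk" → prefix "vby" already present; 1 new (k)
  "vbvc" → prefix "vbv" already present; 1 new (c)
Total nodes = 3 + 2 + 6 + 4 + 5 + 3 + 1 + 1 + 1 = 26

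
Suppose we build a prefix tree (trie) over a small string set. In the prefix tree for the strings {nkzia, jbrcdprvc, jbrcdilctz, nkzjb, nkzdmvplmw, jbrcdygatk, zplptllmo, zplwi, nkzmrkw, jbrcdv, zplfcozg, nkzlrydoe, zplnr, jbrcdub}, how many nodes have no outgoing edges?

A leaf is a node with no children — equivalently, the end of a word that is not a proper prefix of any other stored word.
Those words: "jbrcdilctz", "jbrcdprvc", "jbrcdub", "jbrcdv", "jbrcdygatk", "nkzdmvplmw", "nkzia", "nkzjb", "nkzlrydoe", "nkzmrkw", "zplfcozg", "zplnr", "zplptllmo", "zplwi"
Leaf count: 14

14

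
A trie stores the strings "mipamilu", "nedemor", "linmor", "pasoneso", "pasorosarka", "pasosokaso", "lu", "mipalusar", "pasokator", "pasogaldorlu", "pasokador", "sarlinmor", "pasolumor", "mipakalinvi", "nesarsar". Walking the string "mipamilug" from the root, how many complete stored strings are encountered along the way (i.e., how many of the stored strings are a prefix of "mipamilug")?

Check each prefix of "mipamilug" against the stored set — each match is an end-marker on the path.
Prefixes of the query that are stored words: "mipamilu"
Count: 1

1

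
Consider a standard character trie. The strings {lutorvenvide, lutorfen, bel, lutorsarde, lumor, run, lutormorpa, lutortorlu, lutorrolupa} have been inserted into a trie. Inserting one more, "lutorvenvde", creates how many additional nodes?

"lutorvenv" is already a path in the trie; the remaining "de" must be added.
Each of the 2 remaining characters creates one node.

2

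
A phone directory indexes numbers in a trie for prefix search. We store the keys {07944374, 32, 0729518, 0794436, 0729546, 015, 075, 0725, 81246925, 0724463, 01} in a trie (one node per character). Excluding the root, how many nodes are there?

Count nodes per top-level branch (shared prefixes stored once):
  '0'-branch (01, 015, 0724463, 0725, 0729518, 0729546, 075, 0794436, 07944374): 24 nodes
  '3'-branch (32): 2 nodes
  '8'-branch (81246925): 8 nodes
Sum: 34

34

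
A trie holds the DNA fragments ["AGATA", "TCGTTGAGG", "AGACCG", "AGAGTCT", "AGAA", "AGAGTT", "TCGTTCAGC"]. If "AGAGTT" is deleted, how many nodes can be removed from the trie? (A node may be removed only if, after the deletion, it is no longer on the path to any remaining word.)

1

A node on "AGAGTT"'s path can go only if nothing else ends at it or branches off below it.
The suffix "T" (1 node) is used only by "AGAGTT"; the node for "AGAGT" still has the child "C", so pruning stops there.
Nodes removed: 1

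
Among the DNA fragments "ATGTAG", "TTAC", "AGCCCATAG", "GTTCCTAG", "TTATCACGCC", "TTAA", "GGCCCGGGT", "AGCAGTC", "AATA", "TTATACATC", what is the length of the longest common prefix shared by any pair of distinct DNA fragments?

4

The deepest shared node is where two words last agree before diverging.
"TTATACATC" and "TTATCACGCC" agree on "TTAT" (4 characters) before diverging; nothing deeper is shared.
Longest shared-prefix length: 4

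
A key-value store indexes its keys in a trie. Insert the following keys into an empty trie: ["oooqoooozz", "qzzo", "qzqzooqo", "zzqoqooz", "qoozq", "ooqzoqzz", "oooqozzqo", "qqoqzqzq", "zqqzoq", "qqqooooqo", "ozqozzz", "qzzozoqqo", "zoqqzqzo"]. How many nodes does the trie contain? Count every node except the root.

79

Count nodes per top-level branch (shared prefixes stored once):
  'o'-branch (oooqoooozz, oooqozzqo, ooqzoqzz, ozqozzz): 26 nodes
  'q'-branch (qoozq, qqoqzqzq, qqqooooqo, qzqzooqo, qzzo, qzzozoqqo): 33 nodes
  'z'-branch (zoqqzqzo, zqqzoq, zzqoqooz): 20 nodes
Sum: 79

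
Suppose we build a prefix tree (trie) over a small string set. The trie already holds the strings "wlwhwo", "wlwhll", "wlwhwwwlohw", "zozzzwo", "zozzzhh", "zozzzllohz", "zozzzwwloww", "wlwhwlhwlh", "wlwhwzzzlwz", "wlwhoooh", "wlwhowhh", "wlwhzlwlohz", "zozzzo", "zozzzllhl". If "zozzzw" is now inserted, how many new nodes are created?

0

Every character of "zozzzw" already lies on an existing path (it is a prefix of some stored word).
No new nodes are needed: 0.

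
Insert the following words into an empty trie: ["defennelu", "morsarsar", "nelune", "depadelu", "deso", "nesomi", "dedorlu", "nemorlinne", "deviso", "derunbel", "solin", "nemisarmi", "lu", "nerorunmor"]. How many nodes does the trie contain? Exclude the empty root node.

80

Count nodes per top-level branch (shared prefixes stored once):
  'd'-branch (dedorlu, defennelu, depadelu, derunbel, deso, deviso): 32 nodes
  'l'-branch (lu): 2 nodes
  'm'-branch (morsarsar): 9 nodes
  'n'-branch (nelune, nemisarmi, nemorlinne, nerorunmor, nesomi): 32 nodes
  's'-branch (solin): 5 nodes
Sum: 80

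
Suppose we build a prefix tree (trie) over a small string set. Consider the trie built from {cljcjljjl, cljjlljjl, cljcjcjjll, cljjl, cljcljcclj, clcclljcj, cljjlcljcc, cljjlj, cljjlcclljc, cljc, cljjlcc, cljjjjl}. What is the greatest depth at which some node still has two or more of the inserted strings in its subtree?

7

The deepest shared node is where two words last agree before diverging.
"cljjlcc" and "cljjlcclljc" agree on "cljjlcc" (7 characters) before diverging; nothing deeper is shared.
Longest shared-prefix length: 7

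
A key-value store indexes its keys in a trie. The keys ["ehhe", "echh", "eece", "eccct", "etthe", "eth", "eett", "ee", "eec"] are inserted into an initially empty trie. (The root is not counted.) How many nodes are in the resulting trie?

20

Count nodes per top-level branch (shared prefixes stored once):
  'e'-branch (eccct, echh, ee, eec, eece, eett, ehhe, eth, etthe): 20 nodes
Sum: 20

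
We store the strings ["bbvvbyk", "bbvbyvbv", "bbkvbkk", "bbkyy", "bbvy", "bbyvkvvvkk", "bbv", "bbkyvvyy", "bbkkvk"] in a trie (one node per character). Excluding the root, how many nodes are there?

Count nodes per top-level branch (shared prefixes stored once):
  'b'-branch (bbkkvk, bbkvbkk, bbkyvvyy, bbkyy, bbv, bbvbyvbv, bbvvbyk, bbvy, bbyvkvvvkk): 35 nodes
Sum: 35

35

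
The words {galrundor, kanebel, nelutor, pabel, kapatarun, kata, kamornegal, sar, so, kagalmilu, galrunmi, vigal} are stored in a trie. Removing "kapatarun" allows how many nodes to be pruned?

7

After clearing the end-marker at "kapatarun", prune upward until reaching a node still needed by another word.
The suffix "patarun" (7 nodes) is used only by "kapatarun"; the node for "ka" still has the child "n", so pruning stops there.
Nodes removed: 7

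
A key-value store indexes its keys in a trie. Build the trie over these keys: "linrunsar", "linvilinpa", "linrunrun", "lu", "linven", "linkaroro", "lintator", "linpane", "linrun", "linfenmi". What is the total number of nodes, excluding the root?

42

Count nodes per top-level branch (shared prefixes stored once):
  'l'-branch (linfenmi, linkaroro, linpane, linrun, linrunrun, linrunsar, lintator, linven, linvilinpa, lu): 42 nodes
Sum: 42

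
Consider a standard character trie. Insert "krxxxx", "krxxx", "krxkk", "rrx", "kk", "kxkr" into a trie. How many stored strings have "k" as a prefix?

Walk to "k"; the words in its subtree are exactly those with that prefix.
Words under "k": kk, krxkk, krxxx, krxxxx, kxkr
Count: 5

5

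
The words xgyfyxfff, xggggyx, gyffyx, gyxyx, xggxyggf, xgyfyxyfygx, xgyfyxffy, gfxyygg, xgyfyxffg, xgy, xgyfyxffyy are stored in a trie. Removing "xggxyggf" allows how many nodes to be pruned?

A node on "xggxyggf"'s path can go only if nothing else ends at it or branches off below it.
The suffix "xyggf" (5 nodes) is used only by "xggxyggf"; the node for "xgg" still has the child "g", so pruning stops there.
Nodes removed: 5

5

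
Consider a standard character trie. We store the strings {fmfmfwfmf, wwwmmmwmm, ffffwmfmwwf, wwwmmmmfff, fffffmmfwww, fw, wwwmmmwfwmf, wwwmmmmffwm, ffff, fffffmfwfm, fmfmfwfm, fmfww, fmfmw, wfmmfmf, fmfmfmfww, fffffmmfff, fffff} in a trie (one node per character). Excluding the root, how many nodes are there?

65

Insert word by word; a character creates a node only if that edge doesn't already exist:
  "fmfmfwfmf" → 9 new (f, m, f, m, f, w, f, m, f)
  "wwwmmmwmm" → 9 new (w, w, w, m, m, m, w, m, m)
  "ffffwmfmwwf" → prefix "f" already present; 10 new (f, f, f, w, m, f, m, w, w, f)
  "wwwmmmmfff" → prefix "wwwmmm" already present; 4 new (m, f, f, f)
  "fffffmmfwww" → prefix "ffff" already present; 7 new (f, m, m, f, w, w, w)
  "fw" → prefix "f" already present; 1 new (w)
  "wwwmmmwfwmf" → prefix "wwwmmmw" already present; 4 new (f, w, m, f)
  "wwwmmmmffwm" → prefix "wwwmmmmff" already present; 2 new (w, m)
  "ffff" → prefix "ffff" already present; 0 new (none)
  "fffffmfwfm" → prefix "fffffm" already present; 4 new (f, w, f, m)
  "fmfmfwfm" → prefix "fmfmfwfm" already present; 0 new (none)
  "fmfww" → prefix "fmf" already present; 2 new (w, w)
  "fmfmw" → prefix "fmfm" already present; 1 new (w)
  "wfmmfmf" → prefix "w" already present; 6 new (f, m, m, f, m, f)
  "fmfmfmfww" → prefix "fmfmf" already present; 4 new (m, f, w, w)
  "fffffmmfff" → prefix "fffffmmf" already present; 2 new (f, f)
  "fffff" → prefix "fffff" already present; 0 new (none)
Total nodes = 9 + 9 + 10 + 4 + 7 + 1 + 4 + 2 + 0 + 4 + 0 + 2 + 1 + 6 + 4 + 2 + 0 = 65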